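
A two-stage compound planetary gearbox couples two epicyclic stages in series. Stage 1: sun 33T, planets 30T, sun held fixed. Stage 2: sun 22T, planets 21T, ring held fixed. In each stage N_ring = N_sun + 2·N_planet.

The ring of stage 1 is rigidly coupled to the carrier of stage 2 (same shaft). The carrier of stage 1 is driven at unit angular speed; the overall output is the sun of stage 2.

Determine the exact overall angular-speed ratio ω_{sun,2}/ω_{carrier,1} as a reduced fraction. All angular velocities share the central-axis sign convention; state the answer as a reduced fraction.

Stage 1: N_ring = 33 + 2·30 = 93
Stage 1: 33(ω_s−ω_c) = −93(ω_r−ω_c),  ω_s=0, ω_c=1
Stage 1: ω_r = 1 − (33/93)(0−1) = 42/31
  ⇒ ω_r¹/ω_c¹ = 42/31
Stage 2: N_ring = 22 + 2·21 = 64
Stage 2: 22(ω_s−ω_c) = −64(ω_r−ω_c),  ω_r=0, ω_c=1
Stage 2: ω_s = 1 − (64/22)(0−1) = 43/11
  ⇒ ω_s²/ω_c² = 43/11
Coupling ω_c² = ω_r¹ ⇒ overall = 42/31 × 43/11 = 1806/341

1806/341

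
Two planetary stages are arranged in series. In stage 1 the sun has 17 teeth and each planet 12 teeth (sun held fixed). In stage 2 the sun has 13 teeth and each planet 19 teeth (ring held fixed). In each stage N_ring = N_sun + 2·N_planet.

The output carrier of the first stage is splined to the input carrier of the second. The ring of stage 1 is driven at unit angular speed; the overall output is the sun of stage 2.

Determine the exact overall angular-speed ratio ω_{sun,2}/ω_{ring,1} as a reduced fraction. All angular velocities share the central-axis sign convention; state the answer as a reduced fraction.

1312/377

Stage 1: N_ring = 17 + 2·12 = 41
Stage 1: 17(ω_s−ω_c) = −41(ω_r−ω_c),  ω_s=0, ω_r=1
Stage 1: 17(0−ω_c) = −41(1−ω_c)  ⇒  58ω_c = 41  ⇒  ω_c = 41/58
  ⇒ ω_c¹/ω_r¹ = 41/58
Stage 2: N_ring = 13 + 2·19 = 51
Stage 2: 13(ω_s−ω_c) = −51(ω_r−ω_c),  ω_r=0, ω_c=1
Stage 2: ω_s = 1 − (51/13)(0−1) = 64/13
  ⇒ ω_s²/ω_c² = 64/13
Coupling ω_c² = ω_c¹ ⇒ overall = 41/58 × 64/13 = 1312/377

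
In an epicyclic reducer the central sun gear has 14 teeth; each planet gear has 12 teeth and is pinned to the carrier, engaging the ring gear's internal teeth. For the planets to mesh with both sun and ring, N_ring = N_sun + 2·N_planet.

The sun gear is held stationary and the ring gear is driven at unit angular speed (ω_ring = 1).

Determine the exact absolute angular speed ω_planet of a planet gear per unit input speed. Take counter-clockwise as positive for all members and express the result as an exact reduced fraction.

19/12

N_ring = 14 + 2·12 = 38
14(ω_s−ω_c) = −38(ω_r−ω_c),  ω_s=0, ω_r=1
14(0−ω_c) = −38(1−ω_c)  ⇒  52ω_c = 38  ⇒  ω_c = 19/26
sun–planet: 14·(0−19/26) = −12·(ω_p−ω_c)  ⇒  ω_p−ω_c = −(14/12)·(-19/26) = 133/156
ω_p = 19/26 + 133/156 = 19/12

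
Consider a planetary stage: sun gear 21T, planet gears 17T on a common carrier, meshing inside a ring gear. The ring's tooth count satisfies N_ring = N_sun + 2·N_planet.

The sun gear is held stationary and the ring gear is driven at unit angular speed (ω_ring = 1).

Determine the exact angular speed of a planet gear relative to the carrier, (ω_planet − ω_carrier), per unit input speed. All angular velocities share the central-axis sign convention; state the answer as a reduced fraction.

1155/1292

N_ring = 21 + 2·17 = 55
21(ω_s−ω_c) = −55(ω_r−ω_c),  ω_s=0, ω_r=1
21(0−ω_c) = −55(1−ω_c)  ⇒  76ω_c = 55  ⇒  ω_c = 55/76
sun–planet: 21·(0−55/76) = −17·(ω_p−ω_c)  ⇒  ω_p−ω_c = −(21/17)·(-55/76) = 1155/1292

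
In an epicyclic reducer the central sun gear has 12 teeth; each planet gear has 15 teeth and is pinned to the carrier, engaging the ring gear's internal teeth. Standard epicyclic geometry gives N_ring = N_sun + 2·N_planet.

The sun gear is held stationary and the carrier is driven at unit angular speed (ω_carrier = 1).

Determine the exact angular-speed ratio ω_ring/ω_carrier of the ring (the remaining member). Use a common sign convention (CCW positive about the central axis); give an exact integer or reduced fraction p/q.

9/7

N_ring = 12 + 2·15 = 42
12(ω_s−ω_c) = −42(ω_r−ω_c),  ω_s=0, ω_c=1
ω_r = 1 − (12/42)(0−1) = 9/7
ω_r/ω_c = 9/7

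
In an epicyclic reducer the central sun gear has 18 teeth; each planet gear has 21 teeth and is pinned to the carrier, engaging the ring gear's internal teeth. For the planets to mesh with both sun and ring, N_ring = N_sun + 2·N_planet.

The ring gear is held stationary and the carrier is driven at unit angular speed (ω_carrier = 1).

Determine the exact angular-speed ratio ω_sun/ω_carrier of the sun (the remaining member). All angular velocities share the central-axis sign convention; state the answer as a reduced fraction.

N_ring = 18 + 2·21 = 60
18(ω_s−ω_c) = −60(ω_r−ω_c),  ω_r=0, ω_c=1
ω_s = 1 − (60/18)(0−1) = 13/3
ω_s/ω_c = 13/3

13/3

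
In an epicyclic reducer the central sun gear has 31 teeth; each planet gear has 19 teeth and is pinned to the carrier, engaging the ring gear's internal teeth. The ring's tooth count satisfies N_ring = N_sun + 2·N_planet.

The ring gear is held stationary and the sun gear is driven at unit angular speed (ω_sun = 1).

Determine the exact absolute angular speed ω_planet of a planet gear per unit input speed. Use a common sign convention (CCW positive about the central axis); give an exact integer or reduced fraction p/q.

N_ring = 31 + 2·19 = 69
31(ω_s−ω_c) = −69(ω_r−ω_c),  ω_r=0, ω_s=1
31(1−ω_c) = −69(0−ω_c)  ⇒  100ω_c = 31  ⇒  ω_c = 31/100
sun–planet: 31·(1−31/100) = −19·(ω_p−ω_c)  ⇒  ω_p−ω_c = −(31/19)·(69/100) = -2139/1900
ω_p = 31/100 − 2139/1900 = -31/38

-31/38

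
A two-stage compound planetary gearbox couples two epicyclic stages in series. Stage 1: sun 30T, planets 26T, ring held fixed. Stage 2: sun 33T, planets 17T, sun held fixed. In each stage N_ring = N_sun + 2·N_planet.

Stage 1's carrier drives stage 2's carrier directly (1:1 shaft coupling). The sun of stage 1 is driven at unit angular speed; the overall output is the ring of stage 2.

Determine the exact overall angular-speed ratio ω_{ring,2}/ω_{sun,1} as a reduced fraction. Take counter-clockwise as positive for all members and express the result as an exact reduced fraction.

375/938

Stage 1: N_ring = 30 + 2·26 = 82
Stage 1: 30(ω_s−ω_c) = −82(ω_r−ω_c),  ω_r=0, ω_s=1
Stage 1: 30(1−ω_c) = −82(0−ω_c)  ⇒  112ω_c = 30  ⇒  ω_c = 15/56
  ⇒ ω_c¹/ω_s¹ = 15/56
Stage 2: N_ring = 33 + 2·17 = 67
Stage 2: 33(ω_s−ω_c) = −67(ω_r−ω_c),  ω_s=0, ω_c=1
Stage 2: ω_r = 1 − (33/67)(0−1) = 100/67
  ⇒ ω_r²/ω_c² = 100/67
Coupling ω_c² = ω_c¹ ⇒ overall = 15/56 × 100/67 = 375/938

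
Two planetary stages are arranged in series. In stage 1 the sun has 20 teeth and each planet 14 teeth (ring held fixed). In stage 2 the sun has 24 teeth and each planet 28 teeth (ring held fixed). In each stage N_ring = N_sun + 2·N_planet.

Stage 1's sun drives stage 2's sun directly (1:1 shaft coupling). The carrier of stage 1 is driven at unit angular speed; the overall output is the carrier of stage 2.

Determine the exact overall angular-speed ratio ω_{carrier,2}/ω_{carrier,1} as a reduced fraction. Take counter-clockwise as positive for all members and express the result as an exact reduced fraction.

Stage 1: N_ring = 20 + 2·14 = 48
Stage 1: 20(ω_s−ω_c) = −48(ω_r−ω_c),  ω_r=0, ω_c=1
Stage 1: ω_s = 1 − (48/20)(0−1) = 17/5
  ⇒ ω_s¹/ω_c¹ = 17/5
Stage 2: N_ring = 24 + 2·28 = 80
Stage 2: 24(ω_s−ω_c) = −80(ω_r−ω_c),  ω_r=0, ω_s=1
Stage 2: 24(1−ω_c) = −80(0−ω_c)  ⇒  104ω_c = 24  ⇒  ω_c = 3/13
  ⇒ ω_c²/ω_s² = 3/13
Coupling ω_s² = ω_s¹ ⇒ overall = 17/5 × 3/13 = 51/65

51/65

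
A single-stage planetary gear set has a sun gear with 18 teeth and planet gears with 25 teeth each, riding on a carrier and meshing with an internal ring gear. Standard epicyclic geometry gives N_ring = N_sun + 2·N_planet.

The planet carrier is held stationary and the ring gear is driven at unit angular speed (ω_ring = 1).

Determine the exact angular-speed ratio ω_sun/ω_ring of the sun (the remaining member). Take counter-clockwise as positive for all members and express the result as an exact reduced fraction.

-34/9

N_ring = 18 + 2·25 = 68
18(ω_s−ω_c) = −68(ω_r−ω_c),  ω_c=0, ω_r=1
ω_s = 0 − (68/18)(1−0) = -34/9
ω_s/ω_r = -34/9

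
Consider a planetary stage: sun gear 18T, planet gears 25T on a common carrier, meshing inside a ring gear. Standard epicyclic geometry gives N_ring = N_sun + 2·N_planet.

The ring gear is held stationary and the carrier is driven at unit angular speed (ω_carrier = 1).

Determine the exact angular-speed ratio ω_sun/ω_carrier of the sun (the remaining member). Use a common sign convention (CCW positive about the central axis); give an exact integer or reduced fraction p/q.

43/9

N_ring = 18 + 2·25 = 68
18(ω_s−ω_c) = −68(ω_r−ω_c),  ω_r=0, ω_c=1
ω_s = 1 − (68/18)(0−1) = 43/9
ω_s/ω_c = 43/9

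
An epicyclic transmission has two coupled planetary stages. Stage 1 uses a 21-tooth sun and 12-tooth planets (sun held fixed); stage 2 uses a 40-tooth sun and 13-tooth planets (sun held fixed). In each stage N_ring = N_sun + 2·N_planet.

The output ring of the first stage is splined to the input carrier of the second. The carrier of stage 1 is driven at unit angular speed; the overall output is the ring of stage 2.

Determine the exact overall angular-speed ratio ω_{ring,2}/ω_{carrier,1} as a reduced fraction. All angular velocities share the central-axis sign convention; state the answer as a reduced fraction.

106/45

Stage 1: N_ring = 21 + 2·12 = 45
Stage 1: 21(ω_s−ω_c) = −45(ω_r−ω_c),  ω_s=0, ω_c=1
Stage 1: ω_r = 1 − (21/45)(0−1) = 22/15
  ⇒ ω_r¹/ω_c¹ = 22/15
Stage 2: N_ring = 40 + 2·13 = 66
Stage 2: 40(ω_s−ω_c) = −66(ω_r−ω_c),  ω_s=0, ω_c=1
Stage 2: ω_r = 1 − (40/66)(0−1) = 53/33
  ⇒ ω_r²/ω_c² = 53/33
Coupling ω_c² = ω_r¹ ⇒ overall = 22/15 × 53/33 = 106/45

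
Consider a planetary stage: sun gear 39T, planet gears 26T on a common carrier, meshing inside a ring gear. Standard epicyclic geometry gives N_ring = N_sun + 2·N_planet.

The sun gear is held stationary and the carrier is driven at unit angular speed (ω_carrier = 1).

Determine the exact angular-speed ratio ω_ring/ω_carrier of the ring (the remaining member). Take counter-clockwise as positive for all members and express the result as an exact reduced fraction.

N_ring = 39 + 2·26 = 91
39(ω_s−ω_c) = −91(ω_r−ω_c),  ω_s=0, ω_c=1
ω_r = 1 − (39/91)(0−1) = 10/7
ω_r/ω_c = 10/7

10/7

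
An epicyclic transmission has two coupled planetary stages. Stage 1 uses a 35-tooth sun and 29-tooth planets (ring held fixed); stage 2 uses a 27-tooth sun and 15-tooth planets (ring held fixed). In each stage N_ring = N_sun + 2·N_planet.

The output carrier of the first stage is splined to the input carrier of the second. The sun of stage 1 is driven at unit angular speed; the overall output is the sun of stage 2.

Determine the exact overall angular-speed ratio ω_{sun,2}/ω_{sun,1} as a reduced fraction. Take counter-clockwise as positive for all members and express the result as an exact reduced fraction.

Stage 1: N_ring = 35 + 2·29 = 93
Stage 1: 35(ω_s−ω_c) = −93(ω_r−ω_c),  ω_r=0, ω_s=1
Stage 1: 35(1−ω_c) = −93(0−ω_c)  ⇒  128ω_c = 35  ⇒  ω_c = 35/128
  ⇒ ω_c¹/ω_s¹ = 35/128
Stage 2: N_ring = 27 + 2·15 = 57
Stage 2: 27(ω_s−ω_c) = −57(ω_r−ω_c),  ω_r=0, ω_c=1
Stage 2: ω_s = 1 − (57/27)(0−1) = 28/9
  ⇒ ω_s²/ω_c² = 28/9
Coupling ω_c² = ω_c¹ ⇒ overall = 35/128 × 28/9 = 245/288

245/288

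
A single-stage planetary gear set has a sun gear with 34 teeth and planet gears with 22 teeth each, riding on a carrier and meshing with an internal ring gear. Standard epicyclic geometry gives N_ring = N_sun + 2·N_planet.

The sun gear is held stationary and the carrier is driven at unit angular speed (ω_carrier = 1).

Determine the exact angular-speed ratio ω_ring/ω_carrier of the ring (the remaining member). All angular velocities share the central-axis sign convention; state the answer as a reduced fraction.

N_ring = 34 + 2·22 = 78
34(ω_s−ω_c) = −78(ω_r−ω_c),  ω_s=0, ω_c=1
ω_r = 1 − (34/78)(0−1) = 56/39
ω_r/ω_c = 56/39

56/39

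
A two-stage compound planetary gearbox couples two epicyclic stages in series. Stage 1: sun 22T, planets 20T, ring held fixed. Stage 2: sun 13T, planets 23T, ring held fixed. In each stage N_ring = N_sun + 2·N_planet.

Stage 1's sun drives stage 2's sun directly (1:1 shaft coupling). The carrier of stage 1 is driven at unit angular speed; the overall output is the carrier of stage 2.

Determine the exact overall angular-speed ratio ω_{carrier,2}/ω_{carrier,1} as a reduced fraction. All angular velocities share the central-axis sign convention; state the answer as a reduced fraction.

91/132

Stage 1: N_ring = 22 + 2·20 = 62
Stage 1: 22(ω_s−ω_c) = −62(ω_r−ω_c),  ω_r=0, ω_c=1
Stage 1: ω_s = 1 − (62/22)(0−1) = 42/11
  ⇒ ω_s¹/ω_c¹ = 42/11
Stage 2: N_ring = 13 + 2·23 = 59
Stage 2: 13(ω_s−ω_c) = −59(ω_r−ω_c),  ω_r=0, ω_s=1
Stage 2: 13(1−ω_c) = −59(0−ω_c)  ⇒  72ω_c = 13  ⇒  ω_c = 13/72
  ⇒ ω_c²/ω_s² = 13/72
Coupling ω_s² = ω_s¹ ⇒ overall = 42/11 × 13/72 = 91/132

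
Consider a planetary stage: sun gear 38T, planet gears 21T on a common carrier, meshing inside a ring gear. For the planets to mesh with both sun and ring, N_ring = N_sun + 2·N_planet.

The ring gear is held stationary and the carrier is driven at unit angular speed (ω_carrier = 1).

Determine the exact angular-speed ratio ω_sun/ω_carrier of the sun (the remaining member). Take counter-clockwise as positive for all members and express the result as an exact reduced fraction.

59/19

N_ring = 38 + 2·21 = 80
38(ω_s−ω_c) = −80(ω_r−ω_c),  ω_r=0, ω_c=1
ω_s = 1 − (80/38)(0−1) = 59/19
ω_s/ω_c = 59/19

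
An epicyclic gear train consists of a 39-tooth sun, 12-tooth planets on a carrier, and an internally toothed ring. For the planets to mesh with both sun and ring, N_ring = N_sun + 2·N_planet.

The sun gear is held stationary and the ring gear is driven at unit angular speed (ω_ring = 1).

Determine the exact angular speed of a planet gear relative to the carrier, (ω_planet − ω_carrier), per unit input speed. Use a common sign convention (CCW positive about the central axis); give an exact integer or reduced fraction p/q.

N_ring = 39 + 2·12 = 63
39(ω_s−ω_c) = −63(ω_r−ω_c),  ω_s=0, ω_r=1
39(0−ω_c) = −63(1−ω_c)  ⇒  102ω_c = 63  ⇒  ω_c = 21/34
sun–planet: 39·(0−21/34) = −12·(ω_p−ω_c)  ⇒  ω_p−ω_c = −(39/12)·(-21/34) = 273/136

273/136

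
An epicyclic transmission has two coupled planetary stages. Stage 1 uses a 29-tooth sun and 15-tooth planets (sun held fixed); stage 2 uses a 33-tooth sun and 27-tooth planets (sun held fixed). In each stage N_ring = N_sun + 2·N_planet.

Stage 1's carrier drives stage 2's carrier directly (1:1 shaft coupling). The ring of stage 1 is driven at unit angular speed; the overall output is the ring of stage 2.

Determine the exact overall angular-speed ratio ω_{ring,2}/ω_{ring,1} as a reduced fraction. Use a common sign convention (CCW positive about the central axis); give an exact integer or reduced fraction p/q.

Stage 1: N_ring = 29 + 2·15 = 59
Stage 1: 29(ω_s−ω_c) = −59(ω_r−ω_c),  ω_s=0, ω_r=1
Stage 1: 29(0−ω_c) = −59(1−ω_c)  ⇒  88ω_c = 59  ⇒  ω_c = 59/88
  ⇒ ω_c¹/ω_r¹ = 59/88
Stage 2: N_ring = 33 + 2·27 = 87
Stage 2: 33(ω_s−ω_c) = −87(ω_r−ω_c),  ω_s=0, ω_c=1
Stage 2: ω_r = 1 − (33/87)(0−1) = 40/29
  ⇒ ω_r²/ω_c² = 40/29
Coupling ω_c² = ω_c¹ ⇒ overall = 59/88 × 40/29 = 295/319

295/319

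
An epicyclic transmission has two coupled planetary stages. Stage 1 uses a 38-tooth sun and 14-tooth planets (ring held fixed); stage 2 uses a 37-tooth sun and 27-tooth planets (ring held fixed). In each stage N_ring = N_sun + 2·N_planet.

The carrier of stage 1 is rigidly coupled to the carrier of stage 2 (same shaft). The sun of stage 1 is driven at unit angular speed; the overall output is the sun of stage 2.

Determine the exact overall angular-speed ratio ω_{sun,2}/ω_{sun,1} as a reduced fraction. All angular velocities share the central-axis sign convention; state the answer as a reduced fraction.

Stage 1: N_ring = 38 + 2·14 = 66
Stage 1: 38(ω_s−ω_c) = −66(ω_r−ω_c),  ω_r=0, ω_s=1
Stage 1: 38(1−ω_c) = −66(0−ω_c)  ⇒  104ω_c = 38  ⇒  ω_c = 19/52
  ⇒ ω_c¹/ω_s¹ = 19/52
Stage 2: N_ring = 37 + 2·27 = 91
Stage 2: 37(ω_s−ω_c) = −91(ω_r−ω_c),  ω_r=0, ω_c=1
Stage 2: ω_s = 1 − (91/37)(0−1) = 128/37
  ⇒ ω_s²/ω_c² = 128/37
Coupling ω_c² = ω_c¹ ⇒ overall = 19/52 × 128/37 = 608/481

608/481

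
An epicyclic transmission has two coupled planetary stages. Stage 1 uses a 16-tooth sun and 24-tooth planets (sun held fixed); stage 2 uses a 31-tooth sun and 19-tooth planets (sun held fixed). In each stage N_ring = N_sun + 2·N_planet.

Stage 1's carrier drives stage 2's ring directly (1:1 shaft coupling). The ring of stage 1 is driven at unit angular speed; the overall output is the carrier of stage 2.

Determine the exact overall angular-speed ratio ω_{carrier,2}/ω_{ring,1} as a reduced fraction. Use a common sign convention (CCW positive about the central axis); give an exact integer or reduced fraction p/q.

69/125

Stage 1: N_ring = 16 + 2·24 = 64
Stage 1: 16(ω_s−ω_c) = −64(ω_r−ω_c),  ω_s=0, ω_r=1
Stage 1: 16(0−ω_c) = −64(1−ω_c)  ⇒  80ω_c = 64  ⇒  ω_c = 4/5
  ⇒ ω_c¹/ω_r¹ = 4/5
Stage 2: N_ring = 31 + 2·19 = 69
Stage 2: 31(ω_s−ω_c) = −69(ω_r−ω_c),  ω_s=0, ω_r=1
Stage 2: 31(0−ω_c) = −69(1−ω_c)  ⇒  100ω_c = 69  ⇒  ω_c = 69/100
  ⇒ ω_c²/ω_r² = 69/100
Coupling ω_r² = ω_c¹ ⇒ overall = 4/5 × 69/100 = 69/125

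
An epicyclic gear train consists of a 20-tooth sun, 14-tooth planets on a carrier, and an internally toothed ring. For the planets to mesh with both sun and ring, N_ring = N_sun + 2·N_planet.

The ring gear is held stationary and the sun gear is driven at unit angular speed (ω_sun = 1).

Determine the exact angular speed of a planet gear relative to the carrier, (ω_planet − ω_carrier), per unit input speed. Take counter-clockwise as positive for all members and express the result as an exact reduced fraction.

-120/119

N_ring = 20 + 2·14 = 48
20(ω_s−ω_c) = −48(ω_r−ω_c),  ω_r=0, ω_s=1
20(1−ω_c) = −48(0−ω_c)  ⇒  68ω_c = 20  ⇒  ω_c = 5/17
sun–planet: 20·(1−5/17) = −14·(ω_p−ω_c)  ⇒  ω_p−ω_c = −(20/14)·(12/17) = -120/119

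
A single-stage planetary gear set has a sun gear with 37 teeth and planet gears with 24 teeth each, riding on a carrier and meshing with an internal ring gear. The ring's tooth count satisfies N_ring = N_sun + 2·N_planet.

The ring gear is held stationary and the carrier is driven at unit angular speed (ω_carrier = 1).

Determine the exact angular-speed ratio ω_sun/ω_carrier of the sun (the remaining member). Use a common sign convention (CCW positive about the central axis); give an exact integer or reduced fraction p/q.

122/37

N_ring = 37 + 2·24 = 85
37(ω_s−ω_c) = −85(ω_r−ω_c),  ω_r=0, ω_c=1
ω_s = 1 − (85/37)(0−1) = 122/37
ω_s/ω_c = 122/37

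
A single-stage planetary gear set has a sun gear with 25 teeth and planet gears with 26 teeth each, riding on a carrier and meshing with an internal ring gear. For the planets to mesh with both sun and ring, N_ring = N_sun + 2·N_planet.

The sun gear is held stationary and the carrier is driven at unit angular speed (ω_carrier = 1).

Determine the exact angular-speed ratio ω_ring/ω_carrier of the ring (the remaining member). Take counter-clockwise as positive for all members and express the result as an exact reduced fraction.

N_ring = 25 + 2·26 = 77
25(ω_s−ω_c) = −77(ω_r−ω_c),  ω_s=0, ω_c=1
ω_r = 1 − (25/77)(0−1) = 102/77
ω_r/ω_c = 102/77

102/77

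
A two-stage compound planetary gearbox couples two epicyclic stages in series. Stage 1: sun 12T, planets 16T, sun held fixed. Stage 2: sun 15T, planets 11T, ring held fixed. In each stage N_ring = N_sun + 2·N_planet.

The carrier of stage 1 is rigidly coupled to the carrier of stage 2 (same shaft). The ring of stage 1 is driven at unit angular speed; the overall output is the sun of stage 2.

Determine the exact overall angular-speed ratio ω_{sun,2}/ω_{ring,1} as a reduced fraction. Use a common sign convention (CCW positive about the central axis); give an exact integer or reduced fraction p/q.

Stage 1: N_ring = 12 + 2·16 = 44
Stage 1: 12(ω_s−ω_c) = −44(ω_r−ω_c),  ω_s=0, ω_r=1
Stage 1: 12(0−ω_c) = −44(1−ω_c)  ⇒  56ω_c = 44  ⇒  ω_c = 11/14
  ⇒ ω_c¹/ω_r¹ = 11/14
Stage 2: N_ring = 15 + 2·11 = 37
Stage 2: 15(ω_s−ω_c) = −37(ω_r−ω_c),  ω_r=0, ω_c=1
Stage 2: ω_s = 1 − (37/15)(0−1) = 52/15
  ⇒ ω_s²/ω_c² = 52/15
Coupling ω_c² = ω_c¹ ⇒ overall = 11/14 × 52/15 = 286/105

286/105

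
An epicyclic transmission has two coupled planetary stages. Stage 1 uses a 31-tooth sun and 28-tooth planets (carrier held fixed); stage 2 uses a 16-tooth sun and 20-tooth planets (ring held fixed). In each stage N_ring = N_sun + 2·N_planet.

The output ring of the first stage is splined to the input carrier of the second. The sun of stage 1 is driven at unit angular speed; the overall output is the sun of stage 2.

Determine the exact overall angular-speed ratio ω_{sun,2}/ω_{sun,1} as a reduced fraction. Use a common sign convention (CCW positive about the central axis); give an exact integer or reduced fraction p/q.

Stage 1: N_ring = 31 + 2·28 = 87
Stage 1: 31(ω_s−ω_c) = −87(ω_r−ω_c),  ω_c=0, ω_s=1
Stage 1: ω_r = 0 − (31/87)(1−0) = -31/87
  ⇒ ω_r¹/ω_s¹ = -31/87
Stage 2: N_ring = 16 + 2·20 = 56
Stage 2: 16(ω_s−ω_c) = −56(ω_r−ω_c),  ω_r=0, ω_c=1
Stage 2: ω_s = 1 − (56/16)(0−1) = 9/2
  ⇒ ω_s²/ω_c² = 9/2
Coupling ω_c² = ω_r¹ ⇒ overall = -31/87 × 9/2 = -93/58

-93/58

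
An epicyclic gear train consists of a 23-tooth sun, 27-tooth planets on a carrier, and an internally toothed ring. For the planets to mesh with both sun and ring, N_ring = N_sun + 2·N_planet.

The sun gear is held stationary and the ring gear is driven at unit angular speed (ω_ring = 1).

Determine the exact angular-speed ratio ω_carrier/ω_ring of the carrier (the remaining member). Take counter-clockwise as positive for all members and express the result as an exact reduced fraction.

77/100

N_ring = 23 + 2·27 = 77
23(ω_s−ω_c) = −77(ω_r−ω_c),  ω_s=0, ω_r=1
23(0−ω_c) = −77(1−ω_c)  ⇒  100ω_c = 77  ⇒  ω_c = 77/100
ω_c/ω_r = 77/100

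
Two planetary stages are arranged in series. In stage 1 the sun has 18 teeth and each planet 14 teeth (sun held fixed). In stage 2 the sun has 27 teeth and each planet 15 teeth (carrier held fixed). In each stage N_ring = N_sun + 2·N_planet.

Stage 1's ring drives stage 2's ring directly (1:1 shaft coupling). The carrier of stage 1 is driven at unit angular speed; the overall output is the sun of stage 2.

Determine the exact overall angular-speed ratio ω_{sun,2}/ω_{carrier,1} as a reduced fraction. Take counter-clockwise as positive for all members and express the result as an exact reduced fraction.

-608/207

Stage 1: N_ring = 18 + 2·14 = 46
Stage 1: 18(ω_s−ω_c) = −46(ω_r−ω_c),  ω_s=0, ω_c=1
Stage 1: ω_r = 1 − (18/46)(0−1) = 32/23
  ⇒ ω_r¹/ω_c¹ = 32/23
Stage 2: N_ring = 27 + 2·15 = 57
Stage 2: 27(ω_s−ω_c) = −57(ω_r−ω_c),  ω_c=0, ω_r=1
Stage 2: ω_s = 0 − (57/27)(1−0) = -19/9
  ⇒ ω_s²/ω_r² = -19/9
Coupling ω_r² = ω_r¹ ⇒ overall = 32/23 × -19/9 = -608/207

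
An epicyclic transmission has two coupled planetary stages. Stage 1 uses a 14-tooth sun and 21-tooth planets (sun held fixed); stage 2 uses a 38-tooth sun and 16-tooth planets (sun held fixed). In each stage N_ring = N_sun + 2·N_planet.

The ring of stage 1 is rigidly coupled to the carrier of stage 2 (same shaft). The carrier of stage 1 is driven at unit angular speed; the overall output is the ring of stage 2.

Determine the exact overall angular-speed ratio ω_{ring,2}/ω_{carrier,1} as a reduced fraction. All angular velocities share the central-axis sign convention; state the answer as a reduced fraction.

27/14

Stage 1: N_ring = 14 + 2·21 = 56
Stage 1: 14(ω_s−ω_c) = −56(ω_r−ω_c),  ω_s=0, ω_c=1
Stage 1: ω_r = 1 − (14/56)(0−1) = 5/4
  ⇒ ω_r¹/ω_c¹ = 5/4
Stage 2: N_ring = 38 + 2·16 = 70
Stage 2: 38(ω_s−ω_c) = −70(ω_r−ω_c),  ω_s=0, ω_c=1
Stage 2: ω_r = 1 − (38/70)(0−1) = 54/35
  ⇒ ω_r²/ω_c² = 54/35
Coupling ω_c² = ω_r¹ ⇒ overall = 5/4 × 54/35 = 27/14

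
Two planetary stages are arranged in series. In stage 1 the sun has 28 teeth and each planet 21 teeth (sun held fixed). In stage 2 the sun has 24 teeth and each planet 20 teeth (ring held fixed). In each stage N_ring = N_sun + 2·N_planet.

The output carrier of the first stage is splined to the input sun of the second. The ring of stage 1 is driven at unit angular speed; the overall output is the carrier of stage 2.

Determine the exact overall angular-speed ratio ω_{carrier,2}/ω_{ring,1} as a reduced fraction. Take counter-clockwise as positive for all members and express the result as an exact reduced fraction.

Stage 1: N_ring = 28 + 2·21 = 70
Stage 1: 28(ω_s−ω_c) = −70(ω_r−ω_c),  ω_s=0, ω_r=1
Stage 1: 28(0−ω_c) = −70(1−ω_c)  ⇒  98ω_c = 70  ⇒  ω_c = 5/7
  ⇒ ω_c¹/ω_r¹ = 5/7
Stage 2: N_ring = 24 + 2·20 = 64
Stage 2: 24(ω_s−ω_c) = −64(ω_r−ω_c),  ω_r=0, ω_s=1
Stage 2: 24(1−ω_c) = −64(0−ω_c)  ⇒  88ω_c = 24  ⇒  ω_c = 3/11
  ⇒ ω_c²/ω_s² = 3/11
Coupling ω_s² = ω_c¹ ⇒ overall = 5/7 × 3/11 = 15/77

15/77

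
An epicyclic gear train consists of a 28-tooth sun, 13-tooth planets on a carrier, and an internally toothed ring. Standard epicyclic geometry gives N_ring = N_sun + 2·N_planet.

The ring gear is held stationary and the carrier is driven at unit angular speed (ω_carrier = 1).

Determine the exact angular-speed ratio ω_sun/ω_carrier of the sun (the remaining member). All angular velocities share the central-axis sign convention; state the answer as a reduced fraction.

41/14

N_ring = 28 + 2·13 = 54
28(ω_s−ω_c) = −54(ω_r−ω_c),  ω_r=0, ω_c=1
ω_s = 1 − (54/28)(0−1) = 41/14
ω_s/ω_c = 41/14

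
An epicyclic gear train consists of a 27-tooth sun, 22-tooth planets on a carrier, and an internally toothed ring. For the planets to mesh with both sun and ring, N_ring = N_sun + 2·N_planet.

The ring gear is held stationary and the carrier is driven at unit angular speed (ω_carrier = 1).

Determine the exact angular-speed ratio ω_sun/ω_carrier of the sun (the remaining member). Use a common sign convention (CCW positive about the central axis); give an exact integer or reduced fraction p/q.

98/27

N_ring = 27 + 2·22 = 71
27(ω_s−ω_c) = −71(ω_r−ω_c),  ω_r=0, ω_c=1
ω_s = 1 − (71/27)(0−1) = 98/27
ω_s/ω_c = 98/27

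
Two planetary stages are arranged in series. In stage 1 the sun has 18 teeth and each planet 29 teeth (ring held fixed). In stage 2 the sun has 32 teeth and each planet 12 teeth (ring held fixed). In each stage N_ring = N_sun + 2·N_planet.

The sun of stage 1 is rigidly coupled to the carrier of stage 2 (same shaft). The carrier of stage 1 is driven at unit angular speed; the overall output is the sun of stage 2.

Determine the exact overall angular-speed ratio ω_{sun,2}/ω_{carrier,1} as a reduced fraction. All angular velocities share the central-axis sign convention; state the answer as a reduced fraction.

517/36

Stage 1: N_ring = 18 + 2·29 = 76
Stage 1: 18(ω_s−ω_c) = −76(ω_r−ω_c),  ω_r=0, ω_c=1
Stage 1: ω_s = 1 − (76/18)(0−1) = 47/9
  ⇒ ω_s¹/ω_c¹ = 47/9
Stage 2: N_ring = 32 + 2·12 = 56
Stage 2: 32(ω_s−ω_c) = −56(ω_r−ω_c),  ω_r=0, ω_c=1
Stage 2: ω_s = 1 − (56/32)(0−1) = 11/4
  ⇒ ω_s²/ω_c² = 11/4
Coupling ω_c² = ω_s¹ ⇒ overall = 47/9 × 11/4 = 517/36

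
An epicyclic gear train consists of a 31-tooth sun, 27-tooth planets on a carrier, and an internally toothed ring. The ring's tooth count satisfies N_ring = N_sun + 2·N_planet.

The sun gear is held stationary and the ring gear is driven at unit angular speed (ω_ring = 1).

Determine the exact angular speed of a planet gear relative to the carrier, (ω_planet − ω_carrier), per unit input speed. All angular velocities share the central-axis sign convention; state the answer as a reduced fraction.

2635/3132

N_ring = 31 + 2·27 = 85
31(ω_s−ω_c) = −85(ω_r−ω_c),  ω_s=0, ω_r=1
31(0−ω_c) = −85(1−ω_c)  ⇒  116ω_c = 85  ⇒  ω_c = 85/116
sun–planet: 31·(0−85/116) = −27·(ω_p−ω_c)  ⇒  ω_p−ω_c = −(31/27)·(-85/116) = 2635/3132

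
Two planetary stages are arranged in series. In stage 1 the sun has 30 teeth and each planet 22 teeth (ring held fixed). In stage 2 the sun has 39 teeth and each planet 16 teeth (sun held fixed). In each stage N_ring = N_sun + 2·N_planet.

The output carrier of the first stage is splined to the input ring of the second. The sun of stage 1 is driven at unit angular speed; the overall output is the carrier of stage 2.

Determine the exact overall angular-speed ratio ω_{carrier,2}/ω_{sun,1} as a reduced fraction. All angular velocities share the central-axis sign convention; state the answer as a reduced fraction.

213/1144

Stage 1: N_ring = 30 + 2·22 = 74
Stage 1: 30(ω_s−ω_c) = −74(ω_r−ω_c),  ω_r=0, ω_s=1
Stage 1: 30(1−ω_c) = −74(0−ω_c)  ⇒  104ω_c = 30  ⇒  ω_c = 15/52
  ⇒ ω_c¹/ω_s¹ = 15/52
Stage 2: N_ring = 39 + 2·16 = 71
Stage 2: 39(ω_s−ω_c) = −71(ω_r−ω_c),  ω_s=0, ω_r=1
Stage 2: 39(0−ω_c) = −71(1−ω_c)  ⇒  110ω_c = 71  ⇒  ω_c = 71/110
  ⇒ ω_c²/ω_r² = 71/110
Coupling ω_r² = ω_c¹ ⇒ overall = 15/52 × 71/110 = 213/1144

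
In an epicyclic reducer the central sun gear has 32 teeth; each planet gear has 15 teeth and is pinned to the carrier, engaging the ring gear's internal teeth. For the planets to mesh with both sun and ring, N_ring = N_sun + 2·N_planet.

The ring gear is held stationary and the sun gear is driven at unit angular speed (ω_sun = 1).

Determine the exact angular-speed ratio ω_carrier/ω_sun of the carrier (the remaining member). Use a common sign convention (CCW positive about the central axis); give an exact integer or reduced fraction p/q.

16/47

N_ring = 32 + 2·15 = 62
32(ω_s−ω_c) = −62(ω_r−ω_c),  ω_r=0, ω_s=1
32(1−ω_c) = −62(0−ω_c)  ⇒  94ω_c = 32  ⇒  ω_c = 16/47
ω_c/ω_s = 16/47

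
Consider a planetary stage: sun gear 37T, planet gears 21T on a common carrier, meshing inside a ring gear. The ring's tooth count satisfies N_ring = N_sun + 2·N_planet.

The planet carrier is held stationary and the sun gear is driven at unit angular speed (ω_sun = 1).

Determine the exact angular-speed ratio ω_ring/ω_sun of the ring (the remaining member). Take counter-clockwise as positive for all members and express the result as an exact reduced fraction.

-37/79

N_ring = 37 + 2·21 = 79
37(ω_s−ω_c) = −79(ω_r−ω_c),  ω_c=0, ω_s=1
ω_r = 0 − (37/79)(1−0) = -37/79
ω_r/ω_s = -37/79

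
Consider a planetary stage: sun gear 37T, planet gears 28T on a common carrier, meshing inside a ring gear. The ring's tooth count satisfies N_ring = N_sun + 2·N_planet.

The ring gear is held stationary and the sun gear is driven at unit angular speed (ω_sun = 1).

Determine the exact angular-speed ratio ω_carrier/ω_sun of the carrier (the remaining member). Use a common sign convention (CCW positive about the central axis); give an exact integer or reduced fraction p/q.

N_ring = 37 + 2·28 = 93
37(ω_s−ω_c) = −93(ω_r−ω_c),  ω_r=0, ω_s=1
37(1−ω_c) = −93(0−ω_c)  ⇒  130ω_c = 37  ⇒  ω_c = 37/130
ω_c/ω_s = 37/130

37/130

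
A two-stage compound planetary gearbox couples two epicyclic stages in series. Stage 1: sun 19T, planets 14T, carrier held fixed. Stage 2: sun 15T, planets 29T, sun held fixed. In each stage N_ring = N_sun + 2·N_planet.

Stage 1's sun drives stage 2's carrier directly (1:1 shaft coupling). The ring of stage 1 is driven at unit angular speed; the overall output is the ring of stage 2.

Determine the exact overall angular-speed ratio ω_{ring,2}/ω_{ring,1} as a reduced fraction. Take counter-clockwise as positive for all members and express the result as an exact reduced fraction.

-4136/1387

Stage 1: N_ring = 19 + 2·14 = 47
Stage 1: 19(ω_s−ω_c) = −47(ω_r−ω_c),  ω_c=0, ω_r=1
Stage 1: ω_s = 0 − (47/19)(1−0) = -47/19
  ⇒ ω_s¹/ω_r¹ = -47/19
Stage 2: N_ring = 15 + 2·29 = 73
Stage 2: 15(ω_s−ω_c) = −73(ω_r−ω_c),  ω_s=0, ω_c=1
Stage 2: ω_r = 1 − (15/73)(0−1) = 88/73
  ⇒ ω_r²/ω_c² = 88/73
Coupling ω_c² = ω_s¹ ⇒ overall = -47/19 × 88/73 = -4136/1387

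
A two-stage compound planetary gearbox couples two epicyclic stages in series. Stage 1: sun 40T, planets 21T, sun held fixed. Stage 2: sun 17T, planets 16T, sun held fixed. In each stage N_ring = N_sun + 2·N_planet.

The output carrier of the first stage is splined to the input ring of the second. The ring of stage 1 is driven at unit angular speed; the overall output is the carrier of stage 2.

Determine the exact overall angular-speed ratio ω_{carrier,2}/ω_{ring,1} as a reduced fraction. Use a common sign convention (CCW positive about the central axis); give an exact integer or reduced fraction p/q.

Stage 1: N_ring = 40 + 2·21 = 82
Stage 1: 40(ω_s−ω_c) = −82(ω_r−ω_c),  ω_s=0, ω_r=1
Stage 1: 40(0−ω_c) = −82(1−ω_c)  ⇒  122ω_c = 82  ⇒  ω_c = 41/61
  ⇒ ω_c¹/ω_r¹ = 41/61
Stage 2: N_ring = 17 + 2·16 = 49
Stage 2: 17(ω_s−ω_c) = −49(ω_r−ω_c),  ω_s=0, ω_r=1
Stage 2: 17(0−ω_c) = −49(1−ω_c)  ⇒  66ω_c = 49  ⇒  ω_c = 49/66
  ⇒ ω_c²/ω_r² = 49/66
Coupling ω_r² = ω_c¹ ⇒ overall = 41/61 × 49/66 = 2009/4026

2009/4026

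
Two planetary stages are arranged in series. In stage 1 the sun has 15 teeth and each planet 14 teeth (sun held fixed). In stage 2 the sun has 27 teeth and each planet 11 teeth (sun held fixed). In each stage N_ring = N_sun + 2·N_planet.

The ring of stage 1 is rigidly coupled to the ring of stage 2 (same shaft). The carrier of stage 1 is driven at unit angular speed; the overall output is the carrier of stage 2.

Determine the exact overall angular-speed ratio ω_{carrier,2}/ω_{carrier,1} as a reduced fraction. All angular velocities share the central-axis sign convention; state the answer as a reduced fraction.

1421/1634

Stage 1: N_ring = 15 + 2·14 = 43
Stage 1: 15(ω_s−ω_c) = −43(ω_r−ω_c),  ω_s=0, ω_c=1
Stage 1: ω_r = 1 − (15/43)(0−1) = 58/43
  ⇒ ω_r¹/ω_c¹ = 58/43
Stage 2: N_ring = 27 + 2·11 = 49
Stage 2: 27(ω_s−ω_c) = −49(ω_r−ω_c),  ω_s=0, ω_r=1
Stage 2: 27(0−ω_c) = −49(1−ω_c)  ⇒  76ω_c = 49  ⇒  ω_c = 49/76
  ⇒ ω_c²/ω_r² = 49/76
Coupling ω_r² = ω_r¹ ⇒ overall = 58/43 × 49/76 = 1421/1634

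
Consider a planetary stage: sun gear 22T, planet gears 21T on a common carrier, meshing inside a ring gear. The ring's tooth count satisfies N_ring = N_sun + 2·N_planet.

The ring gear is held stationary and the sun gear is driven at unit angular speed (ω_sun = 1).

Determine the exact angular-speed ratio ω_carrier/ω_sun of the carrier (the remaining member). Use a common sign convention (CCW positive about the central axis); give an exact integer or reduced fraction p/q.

11/43

N_ring = 22 + 2·21 = 64
22(ω_s−ω_c) = −64(ω_r−ω_c),  ω_r=0, ω_s=1
22(1−ω_c) = −64(0−ω_c)  ⇒  86ω_c = 22  ⇒  ω_c = 11/43
ω_c/ω_s = 11/43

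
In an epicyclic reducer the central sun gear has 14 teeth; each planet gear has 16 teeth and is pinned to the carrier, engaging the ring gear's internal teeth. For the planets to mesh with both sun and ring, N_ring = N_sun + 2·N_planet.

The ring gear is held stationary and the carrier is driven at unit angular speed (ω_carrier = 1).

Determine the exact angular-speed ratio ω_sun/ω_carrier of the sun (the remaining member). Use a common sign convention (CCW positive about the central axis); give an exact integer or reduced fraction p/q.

30/7

N_ring = 14 + 2·16 = 46
14(ω_s−ω_c) = −46(ω_r−ω_c),  ω_r=0, ω_c=1
ω_s = 1 − (46/14)(0−1) = 30/7
ω_s/ω_c = 30/7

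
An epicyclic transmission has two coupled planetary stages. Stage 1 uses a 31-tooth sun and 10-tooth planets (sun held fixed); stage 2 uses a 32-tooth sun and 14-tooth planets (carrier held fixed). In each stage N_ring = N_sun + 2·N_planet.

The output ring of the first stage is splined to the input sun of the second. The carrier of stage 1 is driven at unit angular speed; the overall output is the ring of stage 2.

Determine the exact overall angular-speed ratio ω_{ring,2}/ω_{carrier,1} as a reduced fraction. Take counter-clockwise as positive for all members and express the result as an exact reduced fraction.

-656/765

Stage 1: N_ring = 31 + 2·10 = 51
Stage 1: 31(ω_s−ω_c) = −51(ω_r−ω_c),  ω_s=0, ω_c=1
Stage 1: ω_r = 1 − (31/51)(0−1) = 82/51
  ⇒ ω_r¹/ω_c¹ = 82/51
Stage 2: N_ring = 32 + 2·14 = 60
Stage 2: 32(ω_s−ω_c) = −60(ω_r−ω_c),  ω_c=0, ω_s=1
Stage 2: ω_r = 0 − (32/60)(1−0) = -8/15
  ⇒ ω_r²/ω_s² = -8/15
Coupling ω_s² = ω_r¹ ⇒ overall = 82/51 × -8/15 = -656/765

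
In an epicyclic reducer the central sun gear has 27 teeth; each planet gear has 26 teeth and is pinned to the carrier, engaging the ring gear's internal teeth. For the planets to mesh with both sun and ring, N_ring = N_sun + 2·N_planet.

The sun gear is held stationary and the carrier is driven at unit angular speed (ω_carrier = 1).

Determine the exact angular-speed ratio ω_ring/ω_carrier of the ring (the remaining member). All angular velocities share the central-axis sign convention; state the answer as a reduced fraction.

106/79

N_ring = 27 + 2·26 = 79
27(ω_s−ω_c) = −79(ω_r−ω_c),  ω_s=0, ω_c=1
ω_r = 1 − (27/79)(0−1) = 106/79
ω_r/ω_c = 106/79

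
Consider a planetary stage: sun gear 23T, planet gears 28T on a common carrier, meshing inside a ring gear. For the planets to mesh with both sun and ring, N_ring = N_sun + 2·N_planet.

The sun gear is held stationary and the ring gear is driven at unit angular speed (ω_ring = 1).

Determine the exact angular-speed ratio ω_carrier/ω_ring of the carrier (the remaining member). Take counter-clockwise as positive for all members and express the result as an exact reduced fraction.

79/102

N_ring = 23 + 2·28 = 79
23(ω_s−ω_c) = −79(ω_r−ω_c),  ω_s=0, ω_r=1
23(0−ω_c) = −79(1−ω_c)  ⇒  102ω_c = 79  ⇒  ω_c = 79/102
ω_c/ω_r = 79/102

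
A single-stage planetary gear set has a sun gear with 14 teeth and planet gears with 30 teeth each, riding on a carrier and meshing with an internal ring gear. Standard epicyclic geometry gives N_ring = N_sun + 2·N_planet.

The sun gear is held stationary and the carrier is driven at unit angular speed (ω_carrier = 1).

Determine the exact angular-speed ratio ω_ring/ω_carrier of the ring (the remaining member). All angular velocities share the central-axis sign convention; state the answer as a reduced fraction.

N_ring = 14 + 2·30 = 74
14(ω_s−ω_c) = −74(ω_r−ω_c),  ω_s=0, ω_c=1
ω_r = 1 − (14/74)(0−1) = 44/37
ω_r/ω_c = 44/37

44/37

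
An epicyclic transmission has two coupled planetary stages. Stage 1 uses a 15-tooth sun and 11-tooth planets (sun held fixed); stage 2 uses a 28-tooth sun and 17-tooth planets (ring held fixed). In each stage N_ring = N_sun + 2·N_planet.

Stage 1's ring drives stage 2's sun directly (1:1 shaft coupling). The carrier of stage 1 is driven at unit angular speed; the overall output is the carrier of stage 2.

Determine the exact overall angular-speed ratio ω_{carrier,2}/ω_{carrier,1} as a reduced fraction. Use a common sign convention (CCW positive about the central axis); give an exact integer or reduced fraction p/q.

728/1665

Stage 1: N_ring = 15 + 2·11 = 37
Stage 1: 15(ω_s−ω_c) = −37(ω_r−ω_c),  ω_s=0, ω_c=1
Stage 1: ω_r = 1 − (15/37)(0−1) = 52/37
  ⇒ ω_r¹/ω_c¹ = 52/37
Stage 2: N_ring = 28 + 2·17 = 62
Stage 2: 28(ω_s−ω_c) = −62(ω_r−ω_c),  ω_r=0, ω_s=1
Stage 2: 28(1−ω_c) = −62(0−ω_c)  ⇒  90ω_c = 28  ⇒  ω_c = 14/45
  ⇒ ω_c²/ω_s² = 14/45
Coupling ω_s² = ω_r¹ ⇒ overall = 52/37 × 14/45 = 728/1665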